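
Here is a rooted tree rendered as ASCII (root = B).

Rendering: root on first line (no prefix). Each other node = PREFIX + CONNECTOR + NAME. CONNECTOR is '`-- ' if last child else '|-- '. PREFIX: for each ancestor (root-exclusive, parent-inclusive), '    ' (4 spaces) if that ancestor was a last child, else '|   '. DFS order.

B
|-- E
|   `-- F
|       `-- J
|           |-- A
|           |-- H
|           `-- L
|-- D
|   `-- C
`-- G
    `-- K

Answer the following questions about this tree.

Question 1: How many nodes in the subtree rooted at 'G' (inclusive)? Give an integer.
Answer: 2

Derivation:
Subtree rooted at G contains: G, K
Count = 2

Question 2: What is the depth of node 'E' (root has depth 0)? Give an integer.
Path from root to E: B -> E
Depth = number of edges = 1

Answer: 1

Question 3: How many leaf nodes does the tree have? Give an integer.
Leaves (nodes with no children): A, C, H, K, L

Answer: 5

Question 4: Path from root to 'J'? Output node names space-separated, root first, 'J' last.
Answer: B E F J

Derivation:
Walk down from root: B -> E -> F -> J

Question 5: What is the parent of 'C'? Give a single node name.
Answer: D

Derivation:
Scan adjacency: C appears as child of D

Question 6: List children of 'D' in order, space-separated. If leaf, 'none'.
Node D's children (from adjacency): C

Answer: C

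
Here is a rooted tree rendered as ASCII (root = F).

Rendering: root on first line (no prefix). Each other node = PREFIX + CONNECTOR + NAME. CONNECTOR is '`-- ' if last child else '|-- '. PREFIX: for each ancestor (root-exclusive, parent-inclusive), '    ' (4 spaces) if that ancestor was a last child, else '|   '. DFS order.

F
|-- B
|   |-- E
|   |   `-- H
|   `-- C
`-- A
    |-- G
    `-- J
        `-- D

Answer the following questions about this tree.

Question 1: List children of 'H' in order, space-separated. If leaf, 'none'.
Answer: none

Derivation:
Node H's children (from adjacency): (leaf)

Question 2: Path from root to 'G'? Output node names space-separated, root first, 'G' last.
Answer: F A G

Derivation:
Walk down from root: F -> A -> G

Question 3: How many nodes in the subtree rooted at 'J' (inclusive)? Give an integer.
Answer: 2

Derivation:
Subtree rooted at J contains: D, J
Count = 2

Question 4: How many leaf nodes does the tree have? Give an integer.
Leaves (nodes with no children): C, D, G, H

Answer: 4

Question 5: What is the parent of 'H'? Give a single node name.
Scan adjacency: H appears as child of E

Answer: E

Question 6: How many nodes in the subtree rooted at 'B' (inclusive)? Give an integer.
Subtree rooted at B contains: B, C, E, H
Count = 4

Answer: 4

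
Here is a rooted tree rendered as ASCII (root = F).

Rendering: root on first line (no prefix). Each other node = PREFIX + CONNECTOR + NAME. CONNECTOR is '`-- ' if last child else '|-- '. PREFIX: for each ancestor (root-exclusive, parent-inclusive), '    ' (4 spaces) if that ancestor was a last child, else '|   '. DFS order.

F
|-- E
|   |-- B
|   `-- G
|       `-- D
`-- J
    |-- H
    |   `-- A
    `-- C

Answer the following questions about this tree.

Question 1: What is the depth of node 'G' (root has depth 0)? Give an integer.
Answer: 2

Derivation:
Path from root to G: F -> E -> G
Depth = number of edges = 2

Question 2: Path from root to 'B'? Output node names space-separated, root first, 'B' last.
Answer: F E B

Derivation:
Walk down from root: F -> E -> B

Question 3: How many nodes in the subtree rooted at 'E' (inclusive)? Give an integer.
Subtree rooted at E contains: B, D, E, G
Count = 4

Answer: 4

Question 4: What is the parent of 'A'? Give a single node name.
Answer: H

Derivation:
Scan adjacency: A appears as child of H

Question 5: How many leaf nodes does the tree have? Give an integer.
Leaves (nodes with no children): A, B, C, D

Answer: 4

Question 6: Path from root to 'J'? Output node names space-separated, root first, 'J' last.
Answer: F J

Derivation:
Walk down from root: F -> J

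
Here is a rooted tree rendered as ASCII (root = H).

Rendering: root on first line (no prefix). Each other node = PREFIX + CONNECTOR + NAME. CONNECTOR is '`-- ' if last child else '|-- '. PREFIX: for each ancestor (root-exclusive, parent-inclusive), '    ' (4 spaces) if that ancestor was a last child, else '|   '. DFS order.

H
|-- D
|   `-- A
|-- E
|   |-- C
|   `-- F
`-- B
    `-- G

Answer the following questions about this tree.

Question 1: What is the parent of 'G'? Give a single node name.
Answer: B

Derivation:
Scan adjacency: G appears as child of B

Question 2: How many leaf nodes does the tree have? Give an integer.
Leaves (nodes with no children): A, C, F, G

Answer: 4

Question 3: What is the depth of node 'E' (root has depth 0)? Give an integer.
Path from root to E: H -> E
Depth = number of edges = 1

Answer: 1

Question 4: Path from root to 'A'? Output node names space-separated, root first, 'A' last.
Walk down from root: H -> D -> A

Answer: H D A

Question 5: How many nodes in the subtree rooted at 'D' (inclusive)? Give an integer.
Subtree rooted at D contains: A, D
Count = 2

Answer: 2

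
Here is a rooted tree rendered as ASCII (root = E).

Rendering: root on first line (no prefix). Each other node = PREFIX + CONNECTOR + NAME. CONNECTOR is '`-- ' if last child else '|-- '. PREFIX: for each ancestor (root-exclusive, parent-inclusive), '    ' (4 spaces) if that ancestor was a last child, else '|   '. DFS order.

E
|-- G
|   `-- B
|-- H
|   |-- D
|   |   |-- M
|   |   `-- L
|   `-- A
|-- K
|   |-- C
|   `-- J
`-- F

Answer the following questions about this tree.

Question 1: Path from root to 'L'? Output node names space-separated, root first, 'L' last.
Walk down from root: E -> H -> D -> L

Answer: E H D L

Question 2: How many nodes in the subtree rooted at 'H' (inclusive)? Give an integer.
Subtree rooted at H contains: A, D, H, L, M
Count = 5

Answer: 5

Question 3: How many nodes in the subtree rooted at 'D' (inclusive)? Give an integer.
Answer: 3

Derivation:
Subtree rooted at D contains: D, L, M
Count = 3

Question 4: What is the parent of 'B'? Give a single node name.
Answer: G

Derivation:
Scan adjacency: B appears as child of G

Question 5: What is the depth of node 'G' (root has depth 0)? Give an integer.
Answer: 1

Derivation:
Path from root to G: E -> G
Depth = number of edges = 1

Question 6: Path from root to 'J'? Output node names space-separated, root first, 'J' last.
Walk down from root: E -> K -> J

Answer: E K J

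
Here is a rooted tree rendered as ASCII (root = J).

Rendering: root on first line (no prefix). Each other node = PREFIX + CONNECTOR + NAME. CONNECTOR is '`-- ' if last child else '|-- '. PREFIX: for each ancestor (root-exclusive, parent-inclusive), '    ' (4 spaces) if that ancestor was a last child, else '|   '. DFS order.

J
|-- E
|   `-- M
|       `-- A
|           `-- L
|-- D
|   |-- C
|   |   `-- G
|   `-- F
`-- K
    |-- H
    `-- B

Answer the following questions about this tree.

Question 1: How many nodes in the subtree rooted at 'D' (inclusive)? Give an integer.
Answer: 4

Derivation:
Subtree rooted at D contains: C, D, F, G
Count = 4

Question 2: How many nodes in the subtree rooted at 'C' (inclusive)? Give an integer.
Answer: 2

Derivation:
Subtree rooted at C contains: C, G
Count = 2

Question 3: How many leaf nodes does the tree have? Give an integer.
Answer: 5

Derivation:
Leaves (nodes with no children): B, F, G, H, L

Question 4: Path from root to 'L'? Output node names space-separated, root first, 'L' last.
Answer: J E M A L

Derivation:
Walk down from root: J -> E -> M -> A -> L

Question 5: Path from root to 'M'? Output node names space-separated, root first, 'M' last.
Walk down from root: J -> E -> M

Answer: J E M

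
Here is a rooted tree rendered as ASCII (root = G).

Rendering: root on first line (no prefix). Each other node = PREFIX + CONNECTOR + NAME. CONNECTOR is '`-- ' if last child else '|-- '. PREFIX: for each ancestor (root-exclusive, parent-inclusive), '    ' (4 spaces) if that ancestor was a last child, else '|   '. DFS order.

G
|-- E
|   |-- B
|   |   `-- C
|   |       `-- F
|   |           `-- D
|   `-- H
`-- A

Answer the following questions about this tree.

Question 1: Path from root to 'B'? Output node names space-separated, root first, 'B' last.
Walk down from root: G -> E -> B

Answer: G E B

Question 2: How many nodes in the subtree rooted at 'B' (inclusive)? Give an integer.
Subtree rooted at B contains: B, C, D, F
Count = 4

Answer: 4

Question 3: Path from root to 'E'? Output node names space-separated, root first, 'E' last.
Walk down from root: G -> E

Answer: G E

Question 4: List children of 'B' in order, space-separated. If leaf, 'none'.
Answer: C

Derivation:
Node B's children (from adjacency): C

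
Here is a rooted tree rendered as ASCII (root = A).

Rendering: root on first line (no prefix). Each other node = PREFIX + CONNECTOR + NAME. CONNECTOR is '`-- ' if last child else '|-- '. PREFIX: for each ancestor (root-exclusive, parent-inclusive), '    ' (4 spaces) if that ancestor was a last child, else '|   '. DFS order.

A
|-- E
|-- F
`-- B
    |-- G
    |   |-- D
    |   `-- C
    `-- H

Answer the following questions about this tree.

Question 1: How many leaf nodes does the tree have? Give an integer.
Leaves (nodes with no children): C, D, E, F, H

Answer: 5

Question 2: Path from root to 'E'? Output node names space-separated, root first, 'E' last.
Walk down from root: A -> E

Answer: A E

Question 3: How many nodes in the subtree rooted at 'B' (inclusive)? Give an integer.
Answer: 5

Derivation:
Subtree rooted at B contains: B, C, D, G, H
Count = 5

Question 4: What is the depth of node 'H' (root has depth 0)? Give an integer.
Path from root to H: A -> B -> H
Depth = number of edges = 2

Answer: 2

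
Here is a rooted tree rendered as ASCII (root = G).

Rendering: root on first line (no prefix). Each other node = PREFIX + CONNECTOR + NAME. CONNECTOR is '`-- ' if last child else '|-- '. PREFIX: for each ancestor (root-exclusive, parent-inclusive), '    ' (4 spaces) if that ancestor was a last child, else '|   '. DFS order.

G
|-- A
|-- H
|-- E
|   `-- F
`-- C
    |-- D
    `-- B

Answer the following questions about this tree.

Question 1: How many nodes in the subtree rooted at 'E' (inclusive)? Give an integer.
Answer: 2

Derivation:
Subtree rooted at E contains: E, F
Count = 2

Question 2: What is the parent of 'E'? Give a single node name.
Scan adjacency: E appears as child of G

Answer: G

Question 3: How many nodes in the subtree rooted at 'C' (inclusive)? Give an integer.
Subtree rooted at C contains: B, C, D
Count = 3

Answer: 3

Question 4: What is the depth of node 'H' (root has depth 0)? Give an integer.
Path from root to H: G -> H
Depth = number of edges = 1

Answer: 1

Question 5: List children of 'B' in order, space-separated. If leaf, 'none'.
Node B's children (from adjacency): (leaf)

Answer: none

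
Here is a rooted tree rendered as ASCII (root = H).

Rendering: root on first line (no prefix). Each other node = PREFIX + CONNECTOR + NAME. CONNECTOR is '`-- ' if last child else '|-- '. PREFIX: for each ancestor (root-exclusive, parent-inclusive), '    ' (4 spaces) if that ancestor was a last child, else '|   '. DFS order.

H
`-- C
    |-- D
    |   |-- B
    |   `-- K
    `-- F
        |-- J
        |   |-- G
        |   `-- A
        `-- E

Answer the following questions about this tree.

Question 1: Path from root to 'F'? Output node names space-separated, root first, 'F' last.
Walk down from root: H -> C -> F

Answer: H C F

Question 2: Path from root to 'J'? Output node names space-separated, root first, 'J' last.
Walk down from root: H -> C -> F -> J

Answer: H C F J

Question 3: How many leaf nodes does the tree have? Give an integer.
Answer: 5

Derivation:
Leaves (nodes with no children): A, B, E, G, K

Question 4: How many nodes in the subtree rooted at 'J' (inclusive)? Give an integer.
Answer: 3

Derivation:
Subtree rooted at J contains: A, G, J
Count = 3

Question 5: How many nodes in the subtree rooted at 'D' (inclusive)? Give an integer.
Answer: 3

Derivation:
Subtree rooted at D contains: B, D, K
Count = 3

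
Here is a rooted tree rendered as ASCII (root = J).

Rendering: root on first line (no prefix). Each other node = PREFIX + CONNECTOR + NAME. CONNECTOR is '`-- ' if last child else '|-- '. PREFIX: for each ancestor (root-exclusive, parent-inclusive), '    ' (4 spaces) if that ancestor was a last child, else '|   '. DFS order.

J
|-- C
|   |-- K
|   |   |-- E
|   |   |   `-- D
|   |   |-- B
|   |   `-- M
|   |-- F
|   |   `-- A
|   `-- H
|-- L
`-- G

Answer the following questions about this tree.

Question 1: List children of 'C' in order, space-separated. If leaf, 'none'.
Node C's children (from adjacency): K, F, H

Answer: K F H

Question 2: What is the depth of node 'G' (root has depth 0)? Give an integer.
Path from root to G: J -> G
Depth = number of edges = 1

Answer: 1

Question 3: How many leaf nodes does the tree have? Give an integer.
Leaves (nodes with no children): A, B, D, G, H, L, M

Answer: 7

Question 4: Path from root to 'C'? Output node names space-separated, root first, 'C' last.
Walk down from root: J -> C

Answer: J C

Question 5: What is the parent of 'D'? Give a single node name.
Answer: E

Derivation:
Scan adjacency: D appears as child of E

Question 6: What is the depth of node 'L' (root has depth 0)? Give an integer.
Answer: 1

Derivation:
Path from root to L: J -> L
Depth = number of edges = 1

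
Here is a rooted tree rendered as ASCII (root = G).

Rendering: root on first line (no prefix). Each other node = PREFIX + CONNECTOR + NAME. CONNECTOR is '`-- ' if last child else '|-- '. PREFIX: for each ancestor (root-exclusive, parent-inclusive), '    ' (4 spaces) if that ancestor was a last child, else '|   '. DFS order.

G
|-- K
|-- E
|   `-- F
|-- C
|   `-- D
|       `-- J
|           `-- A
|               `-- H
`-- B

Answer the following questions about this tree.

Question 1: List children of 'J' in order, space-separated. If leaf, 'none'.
Node J's children (from adjacency): A

Answer: A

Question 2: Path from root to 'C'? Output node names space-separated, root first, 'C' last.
Walk down from root: G -> C

Answer: G C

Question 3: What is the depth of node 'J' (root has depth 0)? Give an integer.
Path from root to J: G -> C -> D -> J
Depth = number of edges = 3

Answer: 3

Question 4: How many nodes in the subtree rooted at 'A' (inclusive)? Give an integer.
Subtree rooted at A contains: A, H
Count = 2

Answer: 2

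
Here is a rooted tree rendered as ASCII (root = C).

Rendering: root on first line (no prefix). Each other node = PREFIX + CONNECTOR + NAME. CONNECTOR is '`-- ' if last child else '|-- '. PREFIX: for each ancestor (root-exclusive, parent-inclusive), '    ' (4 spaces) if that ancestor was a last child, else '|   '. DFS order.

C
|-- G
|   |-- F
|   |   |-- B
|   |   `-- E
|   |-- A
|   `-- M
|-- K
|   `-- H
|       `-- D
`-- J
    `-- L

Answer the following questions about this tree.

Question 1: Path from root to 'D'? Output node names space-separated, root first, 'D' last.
Answer: C K H D

Derivation:
Walk down from root: C -> K -> H -> D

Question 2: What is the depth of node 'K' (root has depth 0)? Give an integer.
Path from root to K: C -> K
Depth = number of edges = 1

Answer: 1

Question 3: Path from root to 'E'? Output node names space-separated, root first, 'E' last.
Answer: C G F E

Derivation:
Walk down from root: C -> G -> F -> E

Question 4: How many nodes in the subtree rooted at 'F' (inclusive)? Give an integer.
Answer: 3

Derivation:
Subtree rooted at F contains: B, E, F
Count = 3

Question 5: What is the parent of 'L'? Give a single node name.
Scan adjacency: L appears as child of J

Answer: J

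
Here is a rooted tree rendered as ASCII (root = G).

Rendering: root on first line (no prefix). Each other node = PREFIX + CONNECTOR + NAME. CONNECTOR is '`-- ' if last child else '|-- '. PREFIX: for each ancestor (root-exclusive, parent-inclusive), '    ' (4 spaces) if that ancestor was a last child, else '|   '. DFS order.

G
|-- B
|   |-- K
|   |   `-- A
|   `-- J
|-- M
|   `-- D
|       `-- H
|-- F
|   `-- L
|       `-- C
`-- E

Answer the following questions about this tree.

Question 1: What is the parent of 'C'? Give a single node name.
Scan adjacency: C appears as child of L

Answer: L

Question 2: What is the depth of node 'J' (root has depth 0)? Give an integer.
Answer: 2

Derivation:
Path from root to J: G -> B -> J
Depth = number of edges = 2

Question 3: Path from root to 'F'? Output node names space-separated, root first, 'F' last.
Walk down from root: G -> F

Answer: G F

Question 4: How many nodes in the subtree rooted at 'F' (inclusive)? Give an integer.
Answer: 3

Derivation:
Subtree rooted at F contains: C, F, L
Count = 3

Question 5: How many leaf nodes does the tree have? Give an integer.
Leaves (nodes with no children): A, C, E, H, J

Answer: 5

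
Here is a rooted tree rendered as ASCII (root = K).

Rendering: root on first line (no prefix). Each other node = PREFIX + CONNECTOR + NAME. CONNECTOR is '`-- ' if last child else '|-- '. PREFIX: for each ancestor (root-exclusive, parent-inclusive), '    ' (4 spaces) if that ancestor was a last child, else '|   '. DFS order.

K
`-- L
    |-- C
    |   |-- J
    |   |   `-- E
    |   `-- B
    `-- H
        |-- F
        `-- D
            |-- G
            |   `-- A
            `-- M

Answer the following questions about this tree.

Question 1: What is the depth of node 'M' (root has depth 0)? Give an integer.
Path from root to M: K -> L -> H -> D -> M
Depth = number of edges = 4

Answer: 4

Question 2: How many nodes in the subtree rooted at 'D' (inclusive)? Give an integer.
Answer: 4

Derivation:
Subtree rooted at D contains: A, D, G, M
Count = 4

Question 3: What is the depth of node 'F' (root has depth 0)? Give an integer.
Path from root to F: K -> L -> H -> F
Depth = number of edges = 3

Answer: 3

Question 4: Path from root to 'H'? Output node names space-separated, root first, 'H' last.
Walk down from root: K -> L -> H

Answer: K L H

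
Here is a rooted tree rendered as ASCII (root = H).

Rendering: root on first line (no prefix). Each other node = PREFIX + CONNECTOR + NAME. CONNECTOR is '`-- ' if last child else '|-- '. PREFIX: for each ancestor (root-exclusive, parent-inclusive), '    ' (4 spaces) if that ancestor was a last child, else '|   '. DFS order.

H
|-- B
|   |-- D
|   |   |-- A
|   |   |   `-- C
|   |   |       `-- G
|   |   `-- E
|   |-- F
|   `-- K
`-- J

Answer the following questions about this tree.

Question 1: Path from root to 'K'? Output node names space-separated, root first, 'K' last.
Walk down from root: H -> B -> K

Answer: H B K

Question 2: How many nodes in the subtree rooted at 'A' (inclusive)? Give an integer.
Subtree rooted at A contains: A, C, G
Count = 3

Answer: 3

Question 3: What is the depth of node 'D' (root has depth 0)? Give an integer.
Answer: 2

Derivation:
Path from root to D: H -> B -> D
Depth = number of edges = 2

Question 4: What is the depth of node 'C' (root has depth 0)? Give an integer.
Path from root to C: H -> B -> D -> A -> C
Depth = number of edges = 4

Answer: 4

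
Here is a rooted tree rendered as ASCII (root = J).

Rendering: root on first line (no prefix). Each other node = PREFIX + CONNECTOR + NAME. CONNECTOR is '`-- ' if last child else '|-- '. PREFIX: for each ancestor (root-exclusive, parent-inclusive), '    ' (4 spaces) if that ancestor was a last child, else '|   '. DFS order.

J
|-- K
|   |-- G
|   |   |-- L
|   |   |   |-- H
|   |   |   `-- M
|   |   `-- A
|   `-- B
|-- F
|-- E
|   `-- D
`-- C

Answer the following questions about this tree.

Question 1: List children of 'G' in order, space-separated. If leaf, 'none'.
Node G's children (from adjacency): L, A

Answer: L A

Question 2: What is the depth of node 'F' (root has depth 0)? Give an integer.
Path from root to F: J -> F
Depth = number of edges = 1

Answer: 1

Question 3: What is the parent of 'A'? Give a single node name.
Answer: G

Derivation:
Scan adjacency: A appears as child of G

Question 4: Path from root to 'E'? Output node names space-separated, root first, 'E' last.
Answer: J E

Derivation:
Walk down from root: J -> E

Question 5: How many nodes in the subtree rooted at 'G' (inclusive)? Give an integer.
Subtree rooted at G contains: A, G, H, L, M
Count = 5

Answer: 5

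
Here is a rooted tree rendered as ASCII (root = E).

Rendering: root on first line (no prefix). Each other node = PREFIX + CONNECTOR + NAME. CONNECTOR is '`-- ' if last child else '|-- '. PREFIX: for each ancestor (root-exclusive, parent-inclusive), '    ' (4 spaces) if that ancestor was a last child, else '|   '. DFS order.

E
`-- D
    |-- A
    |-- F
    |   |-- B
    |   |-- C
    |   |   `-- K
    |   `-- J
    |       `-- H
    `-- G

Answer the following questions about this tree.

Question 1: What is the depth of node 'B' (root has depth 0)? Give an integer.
Answer: 3

Derivation:
Path from root to B: E -> D -> F -> B
Depth = number of edges = 3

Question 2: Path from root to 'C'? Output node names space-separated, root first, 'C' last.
Answer: E D F C

Derivation:
Walk down from root: E -> D -> F -> C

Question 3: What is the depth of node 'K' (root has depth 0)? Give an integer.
Path from root to K: E -> D -> F -> C -> K
Depth = number of edges = 4

Answer: 4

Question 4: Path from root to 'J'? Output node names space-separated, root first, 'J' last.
Answer: E D F J

Derivation:
Walk down from root: E -> D -> F -> J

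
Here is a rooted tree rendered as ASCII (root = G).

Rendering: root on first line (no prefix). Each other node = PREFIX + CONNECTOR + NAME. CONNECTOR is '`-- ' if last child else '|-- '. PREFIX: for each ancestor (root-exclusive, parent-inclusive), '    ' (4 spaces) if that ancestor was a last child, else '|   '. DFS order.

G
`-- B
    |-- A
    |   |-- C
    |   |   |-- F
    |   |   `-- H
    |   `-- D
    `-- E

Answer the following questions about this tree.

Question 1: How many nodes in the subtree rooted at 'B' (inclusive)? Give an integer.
Subtree rooted at B contains: A, B, C, D, E, F, H
Count = 7

Answer: 7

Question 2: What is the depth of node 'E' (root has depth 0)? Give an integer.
Path from root to E: G -> B -> E
Depth = number of edges = 2

Answer: 2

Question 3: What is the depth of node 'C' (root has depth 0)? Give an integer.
Path from root to C: G -> B -> A -> C
Depth = number of edges = 3

Answer: 3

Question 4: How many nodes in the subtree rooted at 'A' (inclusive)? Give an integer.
Answer: 5

Derivation:
Subtree rooted at A contains: A, C, D, F, H
Count = 5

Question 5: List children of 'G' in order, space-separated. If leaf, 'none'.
Answer: B

Derivation:
Node G's children (from adjacency): B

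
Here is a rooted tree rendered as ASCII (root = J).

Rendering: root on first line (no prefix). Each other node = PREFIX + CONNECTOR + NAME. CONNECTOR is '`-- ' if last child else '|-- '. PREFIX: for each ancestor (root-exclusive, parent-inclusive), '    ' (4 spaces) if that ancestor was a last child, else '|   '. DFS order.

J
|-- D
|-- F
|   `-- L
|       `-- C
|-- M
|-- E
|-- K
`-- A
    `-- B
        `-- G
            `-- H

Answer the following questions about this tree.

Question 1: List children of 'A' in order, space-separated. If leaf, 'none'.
Answer: B

Derivation:
Node A's children (from adjacency): B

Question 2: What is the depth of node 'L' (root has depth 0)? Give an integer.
Path from root to L: J -> F -> L
Depth = number of edges = 2

Answer: 2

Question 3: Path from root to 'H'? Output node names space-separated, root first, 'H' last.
Answer: J A B G H

Derivation:
Walk down from root: J -> A -> B -> G -> H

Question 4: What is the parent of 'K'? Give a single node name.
Scan adjacency: K appears as child of J

Answer: J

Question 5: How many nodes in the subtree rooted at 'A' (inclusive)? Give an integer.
Subtree rooted at A contains: A, B, G, H
Count = 4

Answer: 4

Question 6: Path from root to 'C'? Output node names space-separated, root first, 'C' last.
Answer: J F L C

Derivation:
Walk down from root: J -> F -> L -> C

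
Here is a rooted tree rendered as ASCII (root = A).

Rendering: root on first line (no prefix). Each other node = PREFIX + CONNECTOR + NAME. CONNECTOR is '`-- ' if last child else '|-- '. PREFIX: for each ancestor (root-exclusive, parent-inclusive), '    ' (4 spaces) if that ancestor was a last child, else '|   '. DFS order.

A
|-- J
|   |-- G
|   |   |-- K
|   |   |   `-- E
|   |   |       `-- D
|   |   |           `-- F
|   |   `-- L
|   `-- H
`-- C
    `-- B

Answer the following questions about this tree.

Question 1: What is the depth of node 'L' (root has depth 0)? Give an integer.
Path from root to L: A -> J -> G -> L
Depth = number of edges = 3

Answer: 3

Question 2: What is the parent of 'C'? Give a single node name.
Answer: A

Derivation:
Scan adjacency: C appears as child of A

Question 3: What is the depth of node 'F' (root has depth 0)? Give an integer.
Path from root to F: A -> J -> G -> K -> E -> D -> F
Depth = number of edges = 6

Answer: 6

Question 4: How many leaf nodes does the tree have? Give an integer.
Answer: 4

Derivation:
Leaves (nodes with no children): B, F, H, L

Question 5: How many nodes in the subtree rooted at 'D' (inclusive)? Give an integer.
Answer: 2

Derivation:
Subtree rooted at D contains: D, F
Count = 2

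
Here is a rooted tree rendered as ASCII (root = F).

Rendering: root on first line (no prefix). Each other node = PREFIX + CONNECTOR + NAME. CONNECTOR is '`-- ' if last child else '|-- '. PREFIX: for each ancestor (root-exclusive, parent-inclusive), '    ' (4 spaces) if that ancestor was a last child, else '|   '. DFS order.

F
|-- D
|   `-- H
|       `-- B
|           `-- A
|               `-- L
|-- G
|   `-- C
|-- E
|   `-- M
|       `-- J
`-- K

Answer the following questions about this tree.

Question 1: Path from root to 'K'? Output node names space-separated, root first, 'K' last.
Walk down from root: F -> K

Answer: F K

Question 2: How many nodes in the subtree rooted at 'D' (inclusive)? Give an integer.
Answer: 5

Derivation:
Subtree rooted at D contains: A, B, D, H, L
Count = 5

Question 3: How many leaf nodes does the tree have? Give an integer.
Answer: 4

Derivation:
Leaves (nodes with no children): C, J, K, L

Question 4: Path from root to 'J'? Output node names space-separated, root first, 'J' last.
Answer: F E M J

Derivation:
Walk down from root: F -> E -> M -> J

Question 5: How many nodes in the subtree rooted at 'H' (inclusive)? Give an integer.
Subtree rooted at H contains: A, B, H, L
Count = 4

Answer: 4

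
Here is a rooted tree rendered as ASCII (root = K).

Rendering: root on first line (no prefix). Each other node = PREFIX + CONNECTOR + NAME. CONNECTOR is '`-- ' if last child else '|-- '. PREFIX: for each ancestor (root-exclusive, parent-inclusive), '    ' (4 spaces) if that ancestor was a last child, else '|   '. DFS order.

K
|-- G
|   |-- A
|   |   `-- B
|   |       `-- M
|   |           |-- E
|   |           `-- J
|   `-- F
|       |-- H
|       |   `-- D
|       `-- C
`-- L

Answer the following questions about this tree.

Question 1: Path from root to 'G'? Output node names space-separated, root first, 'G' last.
Answer: K G

Derivation:
Walk down from root: K -> G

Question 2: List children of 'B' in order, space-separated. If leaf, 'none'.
Answer: M

Derivation:
Node B's children (from adjacency): M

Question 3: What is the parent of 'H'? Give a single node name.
Scan adjacency: H appears as child of F

Answer: F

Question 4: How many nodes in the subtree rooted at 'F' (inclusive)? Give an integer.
Subtree rooted at F contains: C, D, F, H
Count = 4

Answer: 4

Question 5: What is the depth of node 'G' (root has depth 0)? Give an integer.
Answer: 1

Derivation:
Path from root to G: K -> G
Depth = number of edges = 1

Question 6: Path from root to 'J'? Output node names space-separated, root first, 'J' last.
Walk down from root: K -> G -> A -> B -> M -> J

Answer: K G A B M J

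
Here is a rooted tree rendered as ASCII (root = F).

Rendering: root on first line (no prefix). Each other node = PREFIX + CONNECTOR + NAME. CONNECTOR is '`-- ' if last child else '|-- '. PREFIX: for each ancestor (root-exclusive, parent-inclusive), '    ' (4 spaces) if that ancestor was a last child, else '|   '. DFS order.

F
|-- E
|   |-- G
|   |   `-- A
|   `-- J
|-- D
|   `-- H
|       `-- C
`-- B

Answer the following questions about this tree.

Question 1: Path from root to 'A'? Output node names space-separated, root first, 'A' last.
Answer: F E G A

Derivation:
Walk down from root: F -> E -> G -> A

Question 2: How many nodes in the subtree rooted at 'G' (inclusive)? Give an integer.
Answer: 2

Derivation:
Subtree rooted at G contains: A, G
Count = 2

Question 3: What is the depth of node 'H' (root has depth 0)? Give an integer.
Answer: 2

Derivation:
Path from root to H: F -> D -> H
Depth = number of edges = 2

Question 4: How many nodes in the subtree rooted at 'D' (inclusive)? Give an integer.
Subtree rooted at D contains: C, D, H
Count = 3

Answer: 3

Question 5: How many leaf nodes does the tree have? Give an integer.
Leaves (nodes with no children): A, B, C, J

Answer: 4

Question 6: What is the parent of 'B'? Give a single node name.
Scan adjacency: B appears as child of F

Answer: F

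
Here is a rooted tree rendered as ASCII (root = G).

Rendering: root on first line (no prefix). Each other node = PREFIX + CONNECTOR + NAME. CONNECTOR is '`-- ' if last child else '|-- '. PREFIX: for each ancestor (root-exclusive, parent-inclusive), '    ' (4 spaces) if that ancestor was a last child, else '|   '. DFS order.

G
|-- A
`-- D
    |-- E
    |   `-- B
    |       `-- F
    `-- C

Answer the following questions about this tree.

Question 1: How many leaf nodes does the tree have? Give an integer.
Leaves (nodes with no children): A, C, F

Answer: 3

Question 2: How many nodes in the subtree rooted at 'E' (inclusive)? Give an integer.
Answer: 3

Derivation:
Subtree rooted at E contains: B, E, F
Count = 3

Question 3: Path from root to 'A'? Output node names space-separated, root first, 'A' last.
Walk down from root: G -> A

Answer: G A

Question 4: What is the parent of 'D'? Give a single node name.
Scan adjacency: D appears as child of G

Answer: G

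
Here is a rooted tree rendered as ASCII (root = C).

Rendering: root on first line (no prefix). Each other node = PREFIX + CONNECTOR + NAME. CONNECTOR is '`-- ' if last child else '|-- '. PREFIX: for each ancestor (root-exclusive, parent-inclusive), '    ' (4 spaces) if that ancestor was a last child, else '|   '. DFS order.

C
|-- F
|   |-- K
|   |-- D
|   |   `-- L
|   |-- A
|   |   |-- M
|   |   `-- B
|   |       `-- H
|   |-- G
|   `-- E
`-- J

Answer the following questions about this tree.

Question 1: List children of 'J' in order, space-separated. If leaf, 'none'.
Answer: none

Derivation:
Node J's children (from adjacency): (leaf)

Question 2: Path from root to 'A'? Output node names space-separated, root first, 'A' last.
Walk down from root: C -> F -> A

Answer: C F A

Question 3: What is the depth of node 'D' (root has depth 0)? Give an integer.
Answer: 2

Derivation:
Path from root to D: C -> F -> D
Depth = number of edges = 2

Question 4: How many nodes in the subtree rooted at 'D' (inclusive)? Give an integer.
Subtree rooted at D contains: D, L
Count = 2

Answer: 2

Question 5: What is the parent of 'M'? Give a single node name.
Answer: A

Derivation:
Scan adjacency: M appears as child of A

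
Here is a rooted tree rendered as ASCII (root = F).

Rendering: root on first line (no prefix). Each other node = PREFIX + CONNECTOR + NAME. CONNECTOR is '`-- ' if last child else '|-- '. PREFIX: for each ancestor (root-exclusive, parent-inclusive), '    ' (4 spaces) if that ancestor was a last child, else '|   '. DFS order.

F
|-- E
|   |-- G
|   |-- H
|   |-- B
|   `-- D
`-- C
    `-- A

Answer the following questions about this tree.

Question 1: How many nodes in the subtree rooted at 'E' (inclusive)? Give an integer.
Subtree rooted at E contains: B, D, E, G, H
Count = 5

Answer: 5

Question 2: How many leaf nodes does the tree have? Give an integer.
Answer: 5

Derivation:
Leaves (nodes with no children): A, B, D, G, H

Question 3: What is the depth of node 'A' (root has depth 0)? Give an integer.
Path from root to A: F -> C -> A
Depth = number of edges = 2

Answer: 2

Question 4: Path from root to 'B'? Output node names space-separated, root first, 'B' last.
Walk down from root: F -> E -> B

Answer: F E B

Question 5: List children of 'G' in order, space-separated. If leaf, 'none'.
Node G's children (from adjacency): (leaf)

Answer: none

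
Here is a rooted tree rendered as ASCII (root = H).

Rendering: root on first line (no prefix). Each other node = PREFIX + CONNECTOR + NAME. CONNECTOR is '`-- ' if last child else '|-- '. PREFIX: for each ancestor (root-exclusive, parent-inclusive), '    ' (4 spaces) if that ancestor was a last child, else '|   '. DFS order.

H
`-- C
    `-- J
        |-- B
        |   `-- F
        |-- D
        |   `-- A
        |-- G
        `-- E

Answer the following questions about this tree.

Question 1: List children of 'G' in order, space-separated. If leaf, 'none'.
Answer: none

Derivation:
Node G's children (from adjacency): (leaf)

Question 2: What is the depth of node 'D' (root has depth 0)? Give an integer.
Path from root to D: H -> C -> J -> D
Depth = number of edges = 3

Answer: 3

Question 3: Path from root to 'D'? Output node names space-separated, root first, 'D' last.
Walk down from root: H -> C -> J -> D

Answer: H C J D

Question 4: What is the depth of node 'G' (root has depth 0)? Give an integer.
Path from root to G: H -> C -> J -> G
Depth = number of edges = 3

Answer: 3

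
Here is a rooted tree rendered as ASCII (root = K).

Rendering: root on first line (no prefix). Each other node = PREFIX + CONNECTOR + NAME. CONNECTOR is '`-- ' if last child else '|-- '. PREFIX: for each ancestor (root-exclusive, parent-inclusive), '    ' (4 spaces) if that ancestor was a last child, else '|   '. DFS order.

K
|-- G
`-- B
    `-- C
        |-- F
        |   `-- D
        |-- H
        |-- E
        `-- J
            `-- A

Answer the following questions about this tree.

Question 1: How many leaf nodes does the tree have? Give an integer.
Answer: 5

Derivation:
Leaves (nodes with no children): A, D, E, G, H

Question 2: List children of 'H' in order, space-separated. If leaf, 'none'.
Node H's children (from adjacency): (leaf)

Answer: none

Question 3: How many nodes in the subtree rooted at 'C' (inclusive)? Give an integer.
Subtree rooted at C contains: A, C, D, E, F, H, J
Count = 7

Answer: 7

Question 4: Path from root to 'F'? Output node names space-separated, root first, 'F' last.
Answer: K B C F

Derivation:
Walk down from root: K -> B -> C -> F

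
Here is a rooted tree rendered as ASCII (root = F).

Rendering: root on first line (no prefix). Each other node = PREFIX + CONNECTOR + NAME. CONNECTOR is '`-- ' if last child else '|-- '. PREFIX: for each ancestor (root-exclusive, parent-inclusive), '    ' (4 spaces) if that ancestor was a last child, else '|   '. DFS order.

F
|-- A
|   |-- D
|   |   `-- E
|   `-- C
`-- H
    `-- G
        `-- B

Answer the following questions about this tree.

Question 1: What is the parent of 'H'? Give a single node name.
Scan adjacency: H appears as child of F

Answer: F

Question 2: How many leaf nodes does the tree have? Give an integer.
Answer: 3

Derivation:
Leaves (nodes with no children): B, C, E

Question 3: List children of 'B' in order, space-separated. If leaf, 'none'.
Node B's children (from adjacency): (leaf)

Answer: none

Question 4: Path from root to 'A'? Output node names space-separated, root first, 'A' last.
Answer: F A

Derivation:
Walk down from root: F -> A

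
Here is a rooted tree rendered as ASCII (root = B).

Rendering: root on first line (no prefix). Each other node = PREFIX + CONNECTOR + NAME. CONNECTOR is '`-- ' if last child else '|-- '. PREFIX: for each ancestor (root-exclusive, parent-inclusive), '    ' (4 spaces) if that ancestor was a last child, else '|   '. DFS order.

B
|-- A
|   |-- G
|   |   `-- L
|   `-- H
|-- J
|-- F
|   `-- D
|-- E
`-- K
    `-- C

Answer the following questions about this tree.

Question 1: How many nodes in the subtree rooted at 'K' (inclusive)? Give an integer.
Subtree rooted at K contains: C, K
Count = 2

Answer: 2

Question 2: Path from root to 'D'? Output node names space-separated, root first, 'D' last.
Walk down from root: B -> F -> D

Answer: B F D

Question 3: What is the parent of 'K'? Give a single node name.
Answer: B

Derivation:
Scan adjacency: K appears as child of B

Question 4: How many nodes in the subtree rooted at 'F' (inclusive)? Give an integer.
Subtree rooted at F contains: D, F
Count = 2

Answer: 2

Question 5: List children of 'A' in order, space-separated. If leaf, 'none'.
Answer: G H

Derivation:
Node A's children (from adjacency): G, H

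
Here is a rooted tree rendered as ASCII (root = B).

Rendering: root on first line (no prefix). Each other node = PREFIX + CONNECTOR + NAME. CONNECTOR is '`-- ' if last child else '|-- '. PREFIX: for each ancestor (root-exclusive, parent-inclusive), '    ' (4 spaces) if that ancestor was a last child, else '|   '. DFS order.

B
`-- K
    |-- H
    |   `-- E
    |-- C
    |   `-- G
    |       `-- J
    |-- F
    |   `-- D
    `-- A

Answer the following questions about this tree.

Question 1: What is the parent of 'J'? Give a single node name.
Scan adjacency: J appears as child of G

Answer: G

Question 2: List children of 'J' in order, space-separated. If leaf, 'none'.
Answer: none

Derivation:
Node J's children (from adjacency): (leaf)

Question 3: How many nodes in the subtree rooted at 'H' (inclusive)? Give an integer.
Subtree rooted at H contains: E, H
Count = 2

Answer: 2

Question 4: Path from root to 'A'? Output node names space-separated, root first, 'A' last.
Answer: B K A

Derivation:
Walk down from root: B -> K -> A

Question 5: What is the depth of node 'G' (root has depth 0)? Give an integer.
Path from root to G: B -> K -> C -> G
Depth = number of edges = 3

Answer: 3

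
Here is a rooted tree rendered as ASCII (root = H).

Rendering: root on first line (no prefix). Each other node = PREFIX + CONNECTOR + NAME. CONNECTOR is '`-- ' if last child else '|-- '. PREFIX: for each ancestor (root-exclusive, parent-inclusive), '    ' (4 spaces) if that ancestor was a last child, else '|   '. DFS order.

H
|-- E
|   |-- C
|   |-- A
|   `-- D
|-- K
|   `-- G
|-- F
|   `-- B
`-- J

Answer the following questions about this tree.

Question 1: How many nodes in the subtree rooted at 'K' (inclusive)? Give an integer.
Answer: 2

Derivation:
Subtree rooted at K contains: G, K
Count = 2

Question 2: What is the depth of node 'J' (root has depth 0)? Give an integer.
Path from root to J: H -> J
Depth = number of edges = 1

Answer: 1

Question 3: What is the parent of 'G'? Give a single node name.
Scan adjacency: G appears as child of K

Answer: K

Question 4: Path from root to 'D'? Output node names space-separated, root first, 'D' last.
Answer: H E D

Derivation:
Walk down from root: H -> E -> D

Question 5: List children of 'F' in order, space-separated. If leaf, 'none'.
Answer: B

Derivation:
Node F's children (from adjacency): B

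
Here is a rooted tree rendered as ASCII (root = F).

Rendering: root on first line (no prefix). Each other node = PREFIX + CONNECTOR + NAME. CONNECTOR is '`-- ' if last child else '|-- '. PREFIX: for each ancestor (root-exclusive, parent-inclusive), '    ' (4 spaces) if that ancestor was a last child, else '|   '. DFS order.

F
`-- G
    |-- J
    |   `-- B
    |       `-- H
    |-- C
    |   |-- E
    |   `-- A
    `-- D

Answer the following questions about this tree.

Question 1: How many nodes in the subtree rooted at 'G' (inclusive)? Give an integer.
Answer: 8

Derivation:
Subtree rooted at G contains: A, B, C, D, E, G, H, J
Count = 8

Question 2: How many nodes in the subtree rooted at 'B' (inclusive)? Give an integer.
Subtree rooted at B contains: B, H
Count = 2

Answer: 2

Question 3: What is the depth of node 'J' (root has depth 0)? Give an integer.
Path from root to J: F -> G -> J
Depth = number of edges = 2

Answer: 2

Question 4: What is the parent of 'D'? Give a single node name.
Answer: G

Derivation:
Scan adjacency: D appears as child of G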